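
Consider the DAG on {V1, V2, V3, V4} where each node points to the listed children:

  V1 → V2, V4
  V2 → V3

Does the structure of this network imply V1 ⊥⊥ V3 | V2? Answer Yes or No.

Yes — V1 and V3 are d-separated given {V2}.

The only undirected path from V1 to V3 is:
Path 1: V1 → V2 → V3
  V2 is a chain here and V2 is conditioned on, so the path is blocked at V2.
All paths are blocked; V1 ⊥ V3 | {V2} holds.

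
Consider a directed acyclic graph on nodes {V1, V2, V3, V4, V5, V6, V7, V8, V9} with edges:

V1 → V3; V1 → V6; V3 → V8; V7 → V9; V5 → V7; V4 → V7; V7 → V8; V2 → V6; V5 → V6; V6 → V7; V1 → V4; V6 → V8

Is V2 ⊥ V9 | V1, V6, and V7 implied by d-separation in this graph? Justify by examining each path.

Yes

There are 6 undirected paths between V2 and V9; checking each against the conditioning set {V1, V6, V7}:
Path 1: V2 → V6 ← V5 → V7 → V9
  V7 is a chain here and V7 is conditioned on, so the path is blocked at V7.
Path 2: V2 → V6 → V7 → V9
  V6 is a chain here and V6 is conditioned on, so the path is blocked at V6.
Path 3: V2 → V6 → V8 ← V7 → V9
  V6 is a chain here and V6 is conditioned on, so the path is blocked at V6.
Path 4: V2 → V6 → V8 ← V3 ← V1 → V4 → V7 → V9
  V6 is a chain here and V6 is conditioned on, so the path is blocked at V6.
Path 5: V2 → V6 ← V1 → V4 → V7 → V9
  V1 is a fork here and V1 is conditioned on, so the path is blocked at V1.
Path 6: V2 → V6 ← V1 → V3 → V8 ← V7 → V9
  V1 is a fork here and V1 is conditioned on, so the path is blocked at V1.
All paths are blocked; V2 ⊥ V9 | {V1, V6, V7} holds.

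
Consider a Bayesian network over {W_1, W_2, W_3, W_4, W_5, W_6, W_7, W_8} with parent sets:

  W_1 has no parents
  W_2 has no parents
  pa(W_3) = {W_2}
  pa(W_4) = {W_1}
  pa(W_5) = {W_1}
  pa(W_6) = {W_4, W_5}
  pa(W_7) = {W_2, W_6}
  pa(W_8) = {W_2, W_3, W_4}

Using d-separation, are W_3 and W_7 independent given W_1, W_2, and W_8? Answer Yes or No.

No

We examine all 6 paths between W_3 and W_7:
  1. W_3 ← W_2 → W_8 ← W_4 ← W_1 → W_5 → W_6 → W_7 — W_2:fork[blocks]; W_8:collider[open]; W_4:chain[open]; W_1:fork[blocks]; W_5:chain[open]; W_6:chain[open] ⇒ blocked
  2. W_3 ← W_2 → W_8 ← W_4 → W_6 → W_7 — W_2:fork[blocks]; W_8:collider[open]; W_4:fork[open]; W_6:chain[open] ⇒ blocked
  3. W_3 ← W_2 → W_7 — W_2:fork[blocks] ⇒ blocked
  4. W_3 → W_8 ← W_4 ← W_1 → W_5 → W_6 → W_7 — W_8:collider[open]; W_4:chain[open]; W_1:fork[blocks]; W_5:chain[open]; W_6:chain[open] ⇒ blocked
  5. W_3 → W_8 ← W_4 → W_6 → W_7 — W_8:collider[open]; W_4:fork[open]; W_6:chain[open] ⇒ active
  6. W_3 → W_8 ← W_2 → W_7 — W_8:collider[open]; W_2:fork[blocks] ⇒ blocked
Since the path W_3 → W_8 ← W_4 → W_6 → W_7 is active, W_3 and W_7 are not d-separated given {W_1, W_2, W_8}.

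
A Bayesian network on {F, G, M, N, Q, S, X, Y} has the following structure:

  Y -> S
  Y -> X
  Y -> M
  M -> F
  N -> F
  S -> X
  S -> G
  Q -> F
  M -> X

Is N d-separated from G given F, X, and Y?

4 paths connect N and G; each must be blocked for d-separation to hold:
Path 1: N → F ← M ← Y → S → G
  Y is a fork here and Y is conditioned on, so the path is blocked at Y.
Path 2: N → F ← M ← Y → X ← S → G
  Y is a fork here and Y is conditioned on, so the path is blocked at Y.
Path 3: N → F ← M → X ← Y → S → G
  Y is a fork here and Y is conditioned on, so the path is blocked at Y.
Path 4: N → F ← M → X ← S → G
  F is a collider and F is conditioned on, which opens it; M is a fork and M is not conditioned on; X is a collider and X is conditioned on, which opens it; S is a fork and S is not conditioned on — no node blocks this path, so it is active.
Since the path N → F ← M → X ← S → G is active, N and G are not d-separated given {F, X, Y}.

No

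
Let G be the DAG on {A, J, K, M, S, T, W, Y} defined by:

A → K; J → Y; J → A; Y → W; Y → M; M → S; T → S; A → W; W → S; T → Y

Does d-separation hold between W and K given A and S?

4 paths connect W and K; each must be blocked for d-separation to hold:
Path 1: W ← A → K
  A is a fork here and A is conditioned on, so the path is blocked at A.
Path 2: W ← Y ← J → A → K
  A is a chain here and A is conditioned on, so the path is blocked at A.
Path 3: W → S ← M ← Y ← J → A → K
  A is a chain here and A is conditioned on, so the path is blocked at A.
Path 4: W → S ← T → Y ← J → A → K
  A is a chain here and A is conditioned on, so the path is blocked at A.
All paths are blocked; W ⊥ K | {A, S} holds.

Yes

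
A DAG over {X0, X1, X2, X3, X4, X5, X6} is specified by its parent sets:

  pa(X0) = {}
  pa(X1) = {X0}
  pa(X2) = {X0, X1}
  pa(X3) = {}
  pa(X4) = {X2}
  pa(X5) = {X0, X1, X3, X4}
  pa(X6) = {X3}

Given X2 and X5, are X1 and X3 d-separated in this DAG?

No

We examine all 5 paths between X1 and X3:
Path 1: X1 ← X0 → X2 → X4 → X5 ← X3
  X2 is a chain here and X2 is conditioned on, so the path is blocked at X2.
Path 2: X1 ← X0 → X5 ← X3
  X0 is a fork and X0 is not conditioned on; X5 is a collider and X5 is conditioned on, which opens it — no node blocks this path, so it is active.
Path 3: X1 → X2 ← X0 → X5 ← X3
  X2 is a collider and X2 is conditioned on, which opens it; X0 is a fork and X0 is not conditioned on; X5 is a collider and X5 is conditioned on, which opens it — no node blocks this path, so it is active.
Path 4: X1 → X2 → X4 → X5 ← X3
  X2 is a chain here and X2 is conditioned on, so the path is blocked at X2.
Path 5: X1 → X5 ← X3
  X5 is a collider and X5 is conditioned on, which opens it — no node blocks this path, so it is active.
Since the path X1 ← X0 → X5 ← X3 is active, X1 and X3 are not d-separated given {X2, X5}.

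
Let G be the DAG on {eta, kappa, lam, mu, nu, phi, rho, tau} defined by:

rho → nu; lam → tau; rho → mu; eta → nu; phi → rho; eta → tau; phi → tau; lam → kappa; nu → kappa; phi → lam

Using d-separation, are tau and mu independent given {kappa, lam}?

Enumerating the 6 paths from tau to mu and testing each for blocking by {kappa, lam}:
Path 1: tau ← phi → lam → kappa ← nu ← rho → mu
  lam is a chain here and lam is conditioned on, so the path is blocked at lam.
Path 2: tau ← phi → rho → mu
  phi is a fork and phi is not conditioned on; rho is a chain and rho is not conditioned on — no node blocks this path, so it is active.
Path 3: tau ← eta → nu → kappa ← lam ← phi → rho → mu
  lam is a chain here and lam is conditioned on, so the path is blocked at lam.
Path 4: tau ← eta → nu ← rho → mu
  eta is a fork and eta is not conditioned on; nu is a collider and its descendant kappa is conditioned on, which opens it; rho is a fork and rho is not conditioned on — no node blocks this path, so it is active.
Path 5: tau ← lam ← phi → rho → mu
  lam is a chain here and lam is conditioned on, so the path is blocked at lam.
Path 6: tau ← lam → kappa ← nu ← rho → mu
  lam is a fork here and lam is conditioned on, so the path is blocked at lam.
Since the path tau ← phi → rho → mu is active, tau and mu are not d-separated given {kappa, lam}.

No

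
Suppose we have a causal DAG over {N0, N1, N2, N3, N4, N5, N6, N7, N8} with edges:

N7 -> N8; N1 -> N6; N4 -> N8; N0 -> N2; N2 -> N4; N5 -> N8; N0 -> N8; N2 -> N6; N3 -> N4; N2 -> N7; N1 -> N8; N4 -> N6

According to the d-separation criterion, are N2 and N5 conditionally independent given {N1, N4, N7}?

There are 6 undirected paths between N2 and N5; checking each against the conditioning set {N1, N4, N7}:
Path 1: N2 → N6 ← N1 → N8 ← N5
  N6 is a collider here and neither N6 nor any of its descendants is conditioned on, so the collider stays closed — the path is blocked at N6.
Path 2: N2 → N6 ← N4 → N8 ← N5
  N6 is a collider here and neither N6 nor any of its descendants is conditioned on, so the collider stays closed — the path is blocked at N6.
Path 3: N2 ← N0 → N8 ← N5
  N8 is a collider here and neither N8 nor any of its descendants is conditioned on, so the collider stays closed — the path is blocked at N8.
Path 4: N2 → N7 → N8 ← N5
  N7 is a chain here and N7 is conditioned on, so the path is blocked at N7.
Path 5: N2 → N4 → N6 ← N1 → N8 ← N5
  N4 is a chain here and N4 is conditioned on, so the path is blocked at N4.
Path 6: N2 → N4 → N8 ← N5
  N4 is a chain here and N4 is conditioned on, so the path is blocked at N4.
All paths are blocked; N2 ⊥ N5 | {N1, N4, N7} holds.

Yes — N2 and N5 are d-separated given {N1, N4, N7}.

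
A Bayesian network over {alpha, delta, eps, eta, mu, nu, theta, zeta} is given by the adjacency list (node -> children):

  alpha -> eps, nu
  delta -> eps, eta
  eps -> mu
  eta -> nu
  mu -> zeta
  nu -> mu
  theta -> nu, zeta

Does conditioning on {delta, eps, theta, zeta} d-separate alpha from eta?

No

There are 6 undirected paths between alpha and eta; checking each against the conditioning set {delta, eps, theta, zeta}:
Path 1: alpha → eps → mu ← nu ← eta
  eps is a chain here and eps is conditioned on, so the path is blocked at eps.
Path 2: alpha → eps → mu → zeta ← theta → nu ← eta
  eps is a chain here and eps is conditioned on, so the path is blocked at eps.
Path 3: alpha → eps ← delta → eta
  delta is a fork here and delta is conditioned on, so the path is blocked at delta.
Path 4: alpha → nu ← theta → zeta ← mu ← eps ← delta → eta
  theta is a fork here and theta is conditioned on, so the path is blocked at theta.
Path 5: alpha → nu → mu ← eps ← delta → eta
  eps is a chain here and eps is conditioned on, so the path is blocked at eps.
Path 6: alpha → nu ← eta
  nu is a collider and its descendant zeta is conditioned on, which opens it — no node blocks this path, so it is active.
At least one path is unblocked, so d-separation fails.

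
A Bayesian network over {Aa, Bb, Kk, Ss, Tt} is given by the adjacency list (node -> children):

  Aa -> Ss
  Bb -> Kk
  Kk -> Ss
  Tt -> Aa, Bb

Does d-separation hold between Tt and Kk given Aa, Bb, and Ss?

2 paths connect Tt and Kk; each must be blocked for d-separation to hold:
Path 1: Tt → Bb → Kk
  Bb is a chain here and Bb is conditioned on, so the path is blocked at Bb.
Path 2: Tt → Aa → Ss ← Kk
  Aa is a chain here and Aa is conditioned on, so the path is blocked at Aa.
Since every path is blocked, d-separation holds.

Yes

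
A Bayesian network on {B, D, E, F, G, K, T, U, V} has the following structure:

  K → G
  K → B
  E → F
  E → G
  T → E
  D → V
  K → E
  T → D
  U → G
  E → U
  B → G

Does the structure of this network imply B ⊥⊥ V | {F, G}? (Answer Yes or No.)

6 paths connect B and V; each must be blocked for d-separation to hold:
  1. B → G ← U ← E ← T → D → V — G:collider[open]; U:chain[open]; E:chain[open]; T:fork[open]; D:chain[open] ⇒ active
  2. B → G ← K → E ← T → D → V — G:collider[open]; K:fork[open]; E:collider[open]; T:fork[open]; D:chain[open] ⇒ active
  3. B → G ← E ← T → D → V — G:collider[open]; E:chain[open]; T:fork[open]; D:chain[open] ⇒ active
  4. B ← K → G ← U ← E ← T → D → V — K:fork[open]; G:collider[open]; U:chain[open]; E:chain[open]; T:fork[open]; D:chain[open] ⇒ active
  5. B ← K → G ← E ← T → D → V — K:fork[open]; G:collider[open]; E:chain[open]; T:fork[open]; D:chain[open] ⇒ active
  6. B ← K → E ← T → D → V — K:fork[open]; E:collider[open]; T:fork[open]; D:chain[open] ⇒ active
Since the path B → G ← U ← E ← T → D → V is active, B and V are not d-separated given {F, G}.

No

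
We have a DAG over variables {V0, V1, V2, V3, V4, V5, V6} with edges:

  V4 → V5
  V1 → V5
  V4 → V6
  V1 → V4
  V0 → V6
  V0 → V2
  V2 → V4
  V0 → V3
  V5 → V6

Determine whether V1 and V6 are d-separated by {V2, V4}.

We examine all 6 paths between V1 and V6:
Path 1: V1 → V5 ← V4 ← V2 ← V0 → V6
  V5 is a collider here and neither V5 nor any of its descendants is conditioned on, so the collider stays closed — the path is blocked at V5.
Path 2: V1 → V5 ← V4 → V6
  V5 is a collider here and neither V5 nor any of its descendants is conditioned on, so the collider stays closed — the path is blocked at V5.
Path 3: V1 → V5 → V6
  V5 is a chain and V5 is not conditioned on — no node blocks this path, so it is active.
Path 4: V1 → V4 → V5 → V6
  V4 is a chain here and V4 is conditioned on, so the path is blocked at V4.
Path 5: V1 → V4 ← V2 ← V0 → V6
  V2 is a chain here and V2 is conditioned on, so the path is blocked at V2.
Path 6: V1 → V4 → V6
  V4 is a chain here and V4 is conditioned on, so the path is blocked at V4.
At least one path is unblocked, so d-separation fails.

No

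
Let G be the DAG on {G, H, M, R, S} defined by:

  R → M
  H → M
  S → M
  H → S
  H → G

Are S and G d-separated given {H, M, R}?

Yes

Enumerating the 2 paths from S to G and testing each for blocking by {H, M, R}:
  1. S → M ← H → G — M:collider[open]; H:fork[blocks] ⇒ blocked
  2. S ← H → G — H:fork[blocks] ⇒ blocked
Every path is blocked, so S and G are d-separated given {H, M, R}.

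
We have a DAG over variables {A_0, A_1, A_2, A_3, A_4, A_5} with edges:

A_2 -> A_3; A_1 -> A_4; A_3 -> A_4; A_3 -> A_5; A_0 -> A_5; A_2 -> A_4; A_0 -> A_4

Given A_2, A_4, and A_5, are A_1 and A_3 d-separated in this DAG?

We examine all 3 paths between A_1 and A_3:
  1. A_1 → A_4 ← A_2 → A_3 — A_4:collider[open]; A_2:fork[blocks] ⇒ blocked
  2. A_1 → A_4 ← A_0 → A_5 ← A_3 — A_4:collider[open]; A_0:fork[open]; A_5:collider[open] ⇒ active
  3. A_1 → A_4 ← A_3 — A_4:collider[open] ⇒ active
At least one path is unblocked, so d-separation fails.

No — A_1 and A_3 are not d-separated given {A_2, A_4, A_5}.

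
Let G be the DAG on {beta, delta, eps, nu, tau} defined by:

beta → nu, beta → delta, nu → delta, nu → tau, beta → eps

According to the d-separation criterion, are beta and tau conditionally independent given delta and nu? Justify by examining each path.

There are 2 undirected paths between beta and tau; checking each against the conditioning set {delta, nu}:
  1. beta → nu → tau — nu:chain[blocks] ⇒ blocked
  2. beta → delta ← nu → tau — delta:collider[open]; nu:fork[blocks] ⇒ blocked
Every path is blocked, so beta and tau are d-separated given {delta, nu}.

Yes — beta and tau are d-separated given {delta, nu}.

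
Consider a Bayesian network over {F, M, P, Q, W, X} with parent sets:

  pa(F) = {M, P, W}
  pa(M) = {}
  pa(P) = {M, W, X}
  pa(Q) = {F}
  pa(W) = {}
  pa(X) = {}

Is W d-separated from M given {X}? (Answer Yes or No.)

Yes

4 paths connect W and M; each must be blocked for d-separation to hold:
Path 1: W → F ← P ← M
  F is a collider here and neither F nor any of its descendants is conditioned on, so the collider stays closed — the path is blocked at F.
Path 2: W → F ← M
  F is a collider here and neither F nor any of its descendants is conditioned on, so the collider stays closed — the path is blocked at F.
Path 3: W → P → F ← M
  F is a collider here and neither F nor any of its descendants is conditioned on, so the collider stays closed — the path is blocked at F.
Path 4: W → P ← M
  P is a collider here and neither P nor any of its descendants is conditioned on, so the collider stays closed — the path is blocked at P.
Since every path is blocked, d-separation holds.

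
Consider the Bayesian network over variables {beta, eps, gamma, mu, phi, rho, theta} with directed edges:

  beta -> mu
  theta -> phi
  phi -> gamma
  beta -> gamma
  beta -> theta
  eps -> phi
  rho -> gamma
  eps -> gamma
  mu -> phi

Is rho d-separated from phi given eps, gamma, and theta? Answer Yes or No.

No

There are 4 undirected paths between rho and phi; checking each against the conditioning set {eps, gamma, theta}:
Path 1: rho → gamma ← eps → phi
  eps is a fork here and eps is conditioned on, so the path is blocked at eps.
Path 2: rho → gamma ← beta → mu → phi
  gamma is a collider and gamma is conditioned on, which opens it; beta is a fork and beta is not conditioned on; mu is a chain and mu is not conditioned on — no node blocks this path, so it is active.
Path 3: rho → gamma ← beta → theta → phi
  theta is a chain here and theta is conditioned on, so the path is blocked at theta.
Path 4: rho → gamma ← phi
  gamma is a collider and gamma is conditioned on, which opens it — no node blocks this path, so it is active.
At least one path is unblocked, so d-separation fails.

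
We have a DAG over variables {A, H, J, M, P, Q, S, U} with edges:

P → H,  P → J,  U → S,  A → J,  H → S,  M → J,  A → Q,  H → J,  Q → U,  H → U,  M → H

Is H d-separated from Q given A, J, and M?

5 paths connect H and Q; each must be blocked for d-separation to hold:
  1. H → U ← Q — U:collider[blocks] ⇒ blocked
  2. H ← M → J ← A → Q — M:fork[blocks]; J:collider[open]; A:fork[blocks] ⇒ blocked
  3. H → S ← U ← Q — S:collider[blocks]; U:chain[open] ⇒ blocked
  4. H ← P → J ← A → Q — P:fork[open]; J:collider[open]; A:fork[blocks] ⇒ blocked
  5. H → J ← A → Q — J:collider[open]; A:fork[blocks] ⇒ blocked
Every path is blocked, so H and Q are d-separated given {A, J, M}.

Yes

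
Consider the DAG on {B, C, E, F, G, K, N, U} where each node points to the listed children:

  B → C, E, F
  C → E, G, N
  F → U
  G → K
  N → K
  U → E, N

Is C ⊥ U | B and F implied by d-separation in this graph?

Yes — C and U are d-separated given {B, F}.

6 paths connect C and U; each must be blocked for d-separation to hold:
Path 1: C → N ← U
  N is a collider here and neither N nor any of its descendants is conditioned on, so the collider stays closed — the path is blocked at N.
Path 2: C ← B → E ← U
  B is a fork here and B is conditioned on, so the path is blocked at B.
Path 3: C ← B → F → U
  B is a fork here and B is conditioned on, so the path is blocked at B.
Path 4: C → E ← B → F → U
  E is a collider here and neither E nor any of its descendants is conditioned on, so the collider stays closed — the path is blocked at E.
Path 5: C → E ← U
  E is a collider here and neither E nor any of its descendants is conditioned on, so the collider stays closed — the path is blocked at E.
Path 6: C → G → K ← N ← U
  K is a collider here and neither K nor any of its descendants is conditioned on, so the collider stays closed — the path is blocked at K.
All paths are blocked; C ⊥ U | {B, F} holds.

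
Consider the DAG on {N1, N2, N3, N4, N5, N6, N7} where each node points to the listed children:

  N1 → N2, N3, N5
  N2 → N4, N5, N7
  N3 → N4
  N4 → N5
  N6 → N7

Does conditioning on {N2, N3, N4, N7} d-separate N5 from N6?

Yes

5 paths connect N5 and N6; each must be blocked for d-separation to hold:
  1. N5 ← N4 ← N2 → N7 ← N6 — N4:chain[blocks]; N2:fork[blocks]; N7:collider[open] ⇒ blocked
  2. N5 ← N4 ← N3 ← N1 → N2 → N7 ← N6 — N4:chain[blocks]; N3:chain[blocks]; N1:fork[open]; N2:chain[blocks]; N7:collider[open] ⇒ blocked
  3. N5 ← N1 → N2 → N7 ← N6 — N1:fork[open]; N2:chain[blocks]; N7:collider[open] ⇒ blocked
  4. N5 ← N1 → N3 → N4 ← N2 → N7 ← N6 — N1:fork[open]; N3:chain[blocks]; N4:collider[open]; N2:fork[blocks]; N7:collider[open] ⇒ blocked
  5. N5 ← N2 → N7 ← N6 — N2:fork[blocks]; N7:collider[open] ⇒ blocked
Since every path is blocked, d-separation holds.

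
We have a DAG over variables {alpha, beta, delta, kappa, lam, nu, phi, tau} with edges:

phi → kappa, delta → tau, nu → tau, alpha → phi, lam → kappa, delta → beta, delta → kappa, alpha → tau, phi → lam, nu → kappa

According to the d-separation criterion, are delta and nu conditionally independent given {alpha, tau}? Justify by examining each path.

No

There are 6 undirected paths between delta and nu; checking each against the conditioning set {alpha, tau}:
Path 1: delta → tau ← nu
  tau is a collider and tau is conditioned on, which opens it — no node blocks this path, so it is active.
Path 2: delta → tau ← alpha → phi → lam → kappa ← nu
  alpha is a fork here and alpha is conditioned on, so the path is blocked at alpha.
Path 3: delta → tau ← alpha → phi → kappa ← nu
  alpha is a fork here and alpha is conditioned on, so the path is blocked at alpha.
Path 4: delta → kappa ← nu
  kappa is a collider here and neither kappa nor any of its descendants is conditioned on, so the collider stays closed — the path is blocked at kappa.
Path 5: delta → kappa ← lam ← phi ← alpha → tau ← nu
  kappa is a collider here and neither kappa nor any of its descendants is conditioned on, so the collider stays closed — the path is blocked at kappa.
Path 6: delta → kappa ← phi ← alpha → tau ← nu
  kappa is a collider here and neither kappa nor any of its descendants is conditioned on, so the collider stays closed — the path is blocked at kappa.
Because an active path exists, delta and nu are not d-separated.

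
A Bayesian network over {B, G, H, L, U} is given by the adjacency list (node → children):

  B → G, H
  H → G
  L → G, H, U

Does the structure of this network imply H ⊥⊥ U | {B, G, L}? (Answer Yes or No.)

We examine all 3 paths between H and U:
Path 1: H ← B → G ← L → U
  B is a fork here and B is conditioned on, so the path is blocked at B.
Path 2: H → G ← L → U
  L is a fork here and L is conditioned on, so the path is blocked at L.
Path 3: H ← L → U
  L is a fork here and L is conditioned on, so the path is blocked at L.
Since every path is blocked, d-separation holds.

Yes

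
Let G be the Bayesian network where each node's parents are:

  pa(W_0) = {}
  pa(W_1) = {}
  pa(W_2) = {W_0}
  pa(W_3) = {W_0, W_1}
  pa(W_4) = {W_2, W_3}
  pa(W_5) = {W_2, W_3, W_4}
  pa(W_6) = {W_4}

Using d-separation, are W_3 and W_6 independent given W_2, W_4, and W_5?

Yes

5 paths connect W_3 and W_6; each must be blocked for d-separation to hold:
  1. W_3 ← W_0 → W_2 → W_5 ← W_4 → W_6 — W_0:fork[open]; W_2:chain[blocks]; W_5:collider[open]; W_4:fork[blocks] ⇒ blocked
  2. W_3 ← W_0 → W_2 → W_4 → W_6 — W_0:fork[open]; W_2:chain[blocks]; W_4:chain[blocks] ⇒ blocked
  3. W_3 → W_5 ← W_2 → W_4 → W_6 — W_5:collider[open]; W_2:fork[blocks]; W_4:chain[blocks] ⇒ blocked
  4. W_3 → W_5 ← W_4 → W_6 — W_5:collider[open]; W_4:fork[blocks] ⇒ blocked
  5. W_3 → W_4 → W_6 — W_4:chain[blocks] ⇒ blocked
Since every path is blocked, d-separation holds.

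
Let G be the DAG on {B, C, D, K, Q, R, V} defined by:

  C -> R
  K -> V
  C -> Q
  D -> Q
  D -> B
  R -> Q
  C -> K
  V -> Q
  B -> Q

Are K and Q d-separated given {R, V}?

There are 3 undirected paths between K and Q; checking each against the conditioning set {R, V}:
Path 1: K ← C → Q
  C is a fork and C is not conditioned on — no node blocks this path, so it is active.
Path 2: K ← C → R → Q
  R is a chain here and R is conditioned on, so the path is blocked at R.
Path 3: K → V → Q
  V is a chain here and V is conditioned on, so the path is blocked at V.
At least one path is unblocked, so d-separation fails.

No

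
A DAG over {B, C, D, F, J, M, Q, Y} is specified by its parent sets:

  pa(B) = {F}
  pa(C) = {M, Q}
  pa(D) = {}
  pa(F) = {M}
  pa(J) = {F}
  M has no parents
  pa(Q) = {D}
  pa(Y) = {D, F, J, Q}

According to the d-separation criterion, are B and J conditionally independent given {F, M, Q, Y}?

Enumerating the 4 paths from B to J and testing each for blocking by {F, M, Q, Y}:
  1. B ← F ← M → C ← Q ← D → Y ← J — F:chain[blocks]; M:fork[blocks]; C:collider[blocks]; Q:chain[blocks]; D:fork[open]; Y:collider[open] ⇒ blocked
  2. B ← F ← M → C ← Q → Y ← J — F:chain[blocks]; M:fork[blocks]; C:collider[blocks]; Q:fork[blocks]; Y:collider[open] ⇒ blocked
  3. B ← F → J — F:fork[blocks] ⇒ blocked
  4. B ← F → Y ← J — F:fork[blocks]; Y:collider[open] ⇒ blocked
All paths are blocked; B ⊥ J | {F, M, Q, Y} holds.

Yes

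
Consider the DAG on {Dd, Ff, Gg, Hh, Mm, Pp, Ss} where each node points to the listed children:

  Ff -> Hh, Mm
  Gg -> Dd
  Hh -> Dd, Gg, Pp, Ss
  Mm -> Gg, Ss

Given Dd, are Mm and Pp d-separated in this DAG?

No

We examine all 4 paths between Mm and Pp:
Path 1: Mm → Ss ← Hh → Pp
  Ss is a collider here and neither Ss nor any of its descendants is conditioned on, so the collider stays closed — the path is blocked at Ss.
Path 2: Mm ← Ff → Hh → Pp
  Ff is a fork and Ff is not conditioned on; Hh is a chain and Hh is not conditioned on — no node blocks this path, so it is active.
Path 3: Mm → Gg → Dd ← Hh → Pp
  Gg is a chain and Gg is not conditioned on; Dd is a collider and Dd is conditioned on, which opens it; Hh is a fork and Hh is not conditioned on — no node blocks this path, so it is active.
Path 4: Mm → Gg ← Hh → Pp
  Gg is a collider and its descendant Dd is conditioned on, which opens it; Hh is a fork and Hh is not conditioned on — no node blocks this path, so it is active.
Since the path Mm ← Ff → Hh → Pp is active, Mm and Pp are not d-separated given {Dd}.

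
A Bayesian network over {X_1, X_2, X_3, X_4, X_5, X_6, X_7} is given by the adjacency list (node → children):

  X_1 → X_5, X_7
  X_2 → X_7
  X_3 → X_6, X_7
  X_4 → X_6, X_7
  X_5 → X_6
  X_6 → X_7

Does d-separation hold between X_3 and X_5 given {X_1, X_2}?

6 paths connect X_3 and X_5; each must be blocked for d-separation to hold:
Path 1: X_3 → X_6 ← X_5
  X_6 is a collider here and neither X_6 nor any of its descendants is conditioned on, so the collider stays closed — the path is blocked at X_6.
Path 2: X_3 → X_6 ← X_4 → X_7 ← X_1 → X_5
  X_6 is a collider here and neither X_6 nor any of its descendants is conditioned on, so the collider stays closed — the path is blocked at X_6.
Path 3: X_3 → X_6 → X_7 ← X_1 → X_5
  X_7 is a collider here and neither X_7 nor any of its descendants is conditioned on, so the collider stays closed — the path is blocked at X_7.
Path 4: X_3 → X_7 ← X_1 → X_5
  X_7 is a collider here and neither X_7 nor any of its descendants is conditioned on, so the collider stays closed — the path is blocked at X_7.
Path 5: X_3 → X_7 ← X_6 ← X_5
  X_7 is a collider here and neither X_7 nor any of its descendants is conditioned on, so the collider stays closed — the path is blocked at X_7.
Path 6: X_3 → X_7 ← X_4 → X_6 ← X_5
  X_7 is a collider here and neither X_7 nor any of its descendants is conditioned on, so the collider stays closed — the path is blocked at X_7.
Every path is blocked, so X_3 and X_5 are d-separated given {X_1, X_2}.

Yes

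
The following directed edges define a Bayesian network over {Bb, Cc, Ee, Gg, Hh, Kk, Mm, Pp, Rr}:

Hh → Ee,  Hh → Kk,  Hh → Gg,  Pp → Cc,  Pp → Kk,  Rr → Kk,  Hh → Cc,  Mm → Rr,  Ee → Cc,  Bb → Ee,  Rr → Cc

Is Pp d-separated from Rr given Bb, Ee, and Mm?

6 paths connect Pp and Rr; each must be blocked for d-separation to hold:
Path 1: Pp → Cc ← Ee ← Hh → Kk ← Rr
  Cc is a collider here and neither Cc nor any of its descendants is conditioned on, so the collider stays closed — the path is blocked at Cc.
Path 2: Pp → Cc ← Rr
  Cc is a collider here and neither Cc nor any of its descendants is conditioned on, so the collider stays closed — the path is blocked at Cc.
Path 3: Pp → Cc ← Hh → Kk ← Rr
  Cc is a collider here and neither Cc nor any of its descendants is conditioned on, so the collider stays closed — the path is blocked at Cc.
Path 4: Pp → Kk ← Rr
  Kk is a collider here and neither Kk nor any of its descendants is conditioned on, so the collider stays closed — the path is blocked at Kk.
Path 5: Pp → Kk ← Hh → Ee → Cc ← Rr
  Kk is a collider here and neither Kk nor any of its descendants is conditioned on, so the collider stays closed — the path is blocked at Kk.
Path 6: Pp → Kk ← Hh → Cc ← Rr
  Kk is a collider here and neither Kk nor any of its descendants is conditioned on, so the collider stays closed — the path is blocked at Kk.
Since every path is blocked, d-separation holds.

Yes — Pp and Rr are d-separated given {Bb, Ee, Mm}.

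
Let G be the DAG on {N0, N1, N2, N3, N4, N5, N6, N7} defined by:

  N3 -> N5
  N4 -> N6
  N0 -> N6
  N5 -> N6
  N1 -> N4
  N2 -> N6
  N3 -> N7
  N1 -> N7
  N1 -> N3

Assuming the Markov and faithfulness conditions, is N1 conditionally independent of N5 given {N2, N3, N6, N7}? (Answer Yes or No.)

No

We examine all 3 paths between N1 and N5:
Path 1: N1 → N7 ← N3 → N5
  N3 is a fork here and N3 is conditioned on, so the path is blocked at N3.
Path 2: N1 → N3 → N5
  N3 is a chain here and N3 is conditioned on, so the path is blocked at N3.
Path 3: N1 → N4 → N6 ← N5
  N4 is a chain and N4 is not conditioned on; N6 is a collider and N6 is conditioned on, which opens it — no node blocks this path, so it is active.
At least one path is unblocked, so d-separation fails.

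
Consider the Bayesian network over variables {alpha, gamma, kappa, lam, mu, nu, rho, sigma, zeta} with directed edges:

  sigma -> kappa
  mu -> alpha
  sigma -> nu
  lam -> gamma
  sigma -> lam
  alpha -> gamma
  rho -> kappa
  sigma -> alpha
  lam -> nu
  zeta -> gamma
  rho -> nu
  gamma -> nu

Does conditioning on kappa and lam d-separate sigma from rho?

There are 6 undirected paths between sigma and rho; checking each against the conditioning set {kappa, lam}:
Path 1: sigma → nu ← rho
  nu is a collider here and neither nu nor any of its descendants is conditioned on, so the collider stays closed — the path is blocked at nu.
Path 2: sigma → alpha → gamma → nu ← rho
  nu is a collider here and neither nu nor any of its descendants is conditioned on, so the collider stays closed — the path is blocked at nu.
Path 3: sigma → alpha → gamma ← lam → nu ← rho
  gamma is a collider here and neither gamma nor any of its descendants is conditioned on, so the collider stays closed — the path is blocked at gamma.
Path 4: sigma → kappa ← rho
  kappa is a collider and kappa is conditioned on, which opens it — no node blocks this path, so it is active.
Path 5: sigma → lam → nu ← rho
  lam is a chain here and lam is conditioned on, so the path is blocked at lam.
Path 6: sigma → lam → gamma → nu ← rho
  lam is a chain here and lam is conditioned on, so the path is blocked at lam.
Since the path sigma → kappa ← rho is active, sigma and rho are not d-separated given {kappa, lam}.

No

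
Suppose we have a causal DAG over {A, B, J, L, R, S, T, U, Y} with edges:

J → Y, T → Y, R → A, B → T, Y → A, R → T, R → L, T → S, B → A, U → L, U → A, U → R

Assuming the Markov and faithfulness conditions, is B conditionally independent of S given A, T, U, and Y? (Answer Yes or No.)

Yes

5 paths connect B and S; each must be blocked for d-separation to hold:
  1. B → T → S — T:chain[blocks] ⇒ blocked
  2. B → A ← R → T → S — A:collider[open]; R:fork[open]; T:chain[blocks] ⇒ blocked
  3. B → A ← Y ← T → S — A:collider[open]; Y:chain[blocks]; T:fork[blocks] ⇒ blocked
  4. B → A ← U → R → T → S — A:collider[open]; U:fork[blocks]; R:chain[open]; T:chain[blocks] ⇒ blocked
  5. B → A ← U → L ← R → T → S — A:collider[open]; U:fork[blocks]; L:collider[blocks]; R:fork[open]; T:chain[blocks] ⇒ blocked
Every path is blocked, so B and S are d-separated given {A, T, U, Y}.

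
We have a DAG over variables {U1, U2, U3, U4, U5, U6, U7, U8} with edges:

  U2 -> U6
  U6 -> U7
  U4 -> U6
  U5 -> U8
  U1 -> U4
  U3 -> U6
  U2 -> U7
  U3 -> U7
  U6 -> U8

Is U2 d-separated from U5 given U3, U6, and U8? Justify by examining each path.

There are 3 undirected paths between U2 and U5; checking each against the conditioning set {U3, U6, U8}:
Path 1: U2 → U7 ← U3 → U6 → U8 ← U5
  U7 is a collider here and neither U7 nor any of its descendants is conditioned on, so the collider stays closed — the path is blocked at U7.
Path 2: U2 → U7 ← U6 → U8 ← U5
  U7 is a collider here and neither U7 nor any of its descendants is conditioned on, so the collider stays closed — the path is blocked at U7.
Path 3: U2 → U6 → U8 ← U5
  U6 is a chain here and U6 is conditioned on, so the path is blocked at U6.
All paths are blocked; U2 ⊥ U5 | {U3, U6, U8} holds.

Yes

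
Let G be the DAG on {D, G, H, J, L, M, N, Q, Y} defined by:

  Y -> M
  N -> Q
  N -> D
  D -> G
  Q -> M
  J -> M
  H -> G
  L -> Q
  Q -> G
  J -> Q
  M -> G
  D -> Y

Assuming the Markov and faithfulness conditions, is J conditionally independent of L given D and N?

Yes

Enumerating the 6 paths from J to L and testing each for blocking by {D, N}:
Path 1: J → M ← Q ← L
  M is a collider here and neither M nor any of its descendants is conditioned on, so the collider stays closed — the path is blocked at M.
Path 2: J → M → G ← D ← N → Q ← L
  G is a collider here and neither G nor any of its descendants is conditioned on, so the collider stays closed — the path is blocked at G.
Path 3: J → M → G ← Q ← L
  G is a collider here and neither G nor any of its descendants is conditioned on, so the collider stays closed — the path is blocked at G.
Path 4: J → M ← Y ← D → G ← Q ← L
  M is a collider here and neither M nor any of its descendants is conditioned on, so the collider stays closed — the path is blocked at M.
Path 5: J → M ← Y ← D ← N → Q ← L
  M is a collider here and neither M nor any of its descendants is conditioned on, so the collider stays closed — the path is blocked at M.
Path 6: J → Q ← L
  Q is a collider here and neither Q nor any of its descendants is conditioned on, so the collider stays closed — the path is blocked at Q.
All paths are blocked; J ⊥ L | {D, N} holds.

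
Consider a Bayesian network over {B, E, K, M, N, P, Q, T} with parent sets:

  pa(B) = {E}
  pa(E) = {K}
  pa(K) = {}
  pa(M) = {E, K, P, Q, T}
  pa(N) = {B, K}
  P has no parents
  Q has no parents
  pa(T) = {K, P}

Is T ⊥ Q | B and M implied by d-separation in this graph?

No

We examine all 5 paths between T and Q:
  1. T → M ← Q — M:collider[open] ⇒ active
  2. T ← P → M ← Q — P:fork[open]; M:collider[open] ⇒ active
  3. T ← K → E → M ← Q — K:fork[open]; E:chain[open]; M:collider[open] ⇒ active
  4. T ← K → M ← Q — K:fork[open]; M:collider[open] ⇒ active
  5. T ← K → N ← B ← E → M ← Q — K:fork[open]; N:collider[blocks]; B:chain[blocks]; E:fork[open]; M:collider[open] ⇒ blocked
Because an active path exists, T and Q are not d-separated.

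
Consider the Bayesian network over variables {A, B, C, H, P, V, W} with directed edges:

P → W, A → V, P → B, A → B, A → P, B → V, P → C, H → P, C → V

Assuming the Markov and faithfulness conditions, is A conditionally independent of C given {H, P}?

Yes

We examine all 6 paths between A and C:
Path 1: A → V ← B ← P → C
  V is a collider here and neither V nor any of its descendants is conditioned on, so the collider stays closed — the path is blocked at V.
Path 2: A → V ← C
  V is a collider here and neither V nor any of its descendants is conditioned on, so the collider stays closed — the path is blocked at V.
Path 3: A → P → B → V ← C
  P is a chain here and P is conditioned on, so the path is blocked at P.
Path 4: A → P → C
  P is a chain here and P is conditioned on, so the path is blocked at P.
Path 5: A → B → V ← C
  V is a collider here and neither V nor any of its descendants is conditioned on, so the collider stays closed — the path is blocked at V.
Path 6: A → B ← P → C
  B is a collider here and neither B nor any of its descendants is conditioned on, so the collider stays closed — the path is blocked at B.
Since every path is blocked, d-separation holds.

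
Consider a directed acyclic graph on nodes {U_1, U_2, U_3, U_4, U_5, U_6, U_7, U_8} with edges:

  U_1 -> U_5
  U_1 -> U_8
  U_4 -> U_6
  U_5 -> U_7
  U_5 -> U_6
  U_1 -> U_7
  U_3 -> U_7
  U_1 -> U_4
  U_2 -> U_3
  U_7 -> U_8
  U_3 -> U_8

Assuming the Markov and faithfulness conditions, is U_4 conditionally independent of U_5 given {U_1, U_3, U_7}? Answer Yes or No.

Yes

Enumerating the 5 paths from U_4 to U_5 and testing each for blocking by {U_1, U_3, U_7}:
Path 1: U_4 ← U_1 → U_5
  U_1 is a fork here and U_1 is conditioned on, so the path is blocked at U_1.
Path 2: U_4 ← U_1 → U_8 ← U_3 → U_7 ← U_5
  U_1 is a fork here and U_1 is conditioned on, so the path is blocked at U_1.
Path 3: U_4 ← U_1 → U_8 ← U_7 ← U_5
  U_1 is a fork here and U_1 is conditioned on, so the path is blocked at U_1.
Path 4: U_4 ← U_1 → U_7 ← U_5
  U_1 is a fork here and U_1 is conditioned on, so the path is blocked at U_1.
Path 5: U_4 → U_6 ← U_5
  U_6 is a collider here and neither U_6 nor any of its descendants is conditioned on, so the collider stays closed — the path is blocked at U_6.
All paths are blocked; U_4 ⊥ U_5 | {U_1, U_3, U_7} holds.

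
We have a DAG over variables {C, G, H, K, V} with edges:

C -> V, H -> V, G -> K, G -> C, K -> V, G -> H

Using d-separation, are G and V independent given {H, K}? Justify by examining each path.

No — G and V are not d-separated given {H, K}.

We examine all 3 paths between G and V:
  1. G → K → V — K:chain[blocks] ⇒ blocked
  2. G → C → V — C:chain[open] ⇒ active
  3. G → H → V — H:chain[blocks] ⇒ blocked
Since the path G → C → V is active, G and V are not d-separated given {H, K}.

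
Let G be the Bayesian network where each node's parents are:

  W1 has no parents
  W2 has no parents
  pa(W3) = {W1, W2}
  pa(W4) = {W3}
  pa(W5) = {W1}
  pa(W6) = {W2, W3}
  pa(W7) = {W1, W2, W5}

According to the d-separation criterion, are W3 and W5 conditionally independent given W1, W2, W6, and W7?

We examine all 6 paths between W3 and W5:
Path 1: W3 ← W2 → W7 ← W5
  W2 is a fork here and W2 is conditioned on, so the path is blocked at W2.
Path 2: W3 ← W2 → W7 ← W1 → W5
  W2 is a fork here and W2 is conditioned on, so the path is blocked at W2.
Path 3: W3 → W6 ← W2 → W7 ← W5
  W2 is a fork here and W2 is conditioned on, so the path is blocked at W2.
Path 4: W3 → W6 ← W2 → W7 ← W1 → W5
  W2 is a fork here and W2 is conditioned on, so the path is blocked at W2.
Path 5: W3 ← W1 → W7 ← W5
  W1 is a fork here and W1 is conditioned on, so the path is blocked at W1.
Path 6: W3 ← W1 → W5
  W1 is a fork here and W1 is conditioned on, so the path is blocked at W1.
Every path is blocked, so W3 and W5 are d-separated given {W1, W2, W6, W7}.

Yes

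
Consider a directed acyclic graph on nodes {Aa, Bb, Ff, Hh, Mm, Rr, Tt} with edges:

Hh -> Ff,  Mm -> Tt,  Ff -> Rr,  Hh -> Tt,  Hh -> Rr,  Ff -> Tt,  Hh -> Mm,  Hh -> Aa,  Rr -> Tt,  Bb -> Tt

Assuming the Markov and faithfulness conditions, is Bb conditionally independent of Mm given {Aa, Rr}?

We examine all 6 paths between Bb and Mm:
Path 1: Bb → Tt ← Hh → Mm
  Tt is a collider here and neither Tt nor any of its descendants is conditioned on, so the collider stays closed — the path is blocked at Tt.
Path 2: Bb → Tt ← Ff ← Hh → Mm
  Tt is a collider here and neither Tt nor any of its descendants is conditioned on, so the collider stays closed — the path is blocked at Tt.
Path 3: Bb → Tt ← Ff → Rr ← Hh → Mm
  Tt is a collider here and neither Tt nor any of its descendants is conditioned on, so the collider stays closed — the path is blocked at Tt.
Path 4: Bb → Tt ← Mm
  Tt is a collider here and neither Tt nor any of its descendants is conditioned on, so the collider stays closed — the path is blocked at Tt.
Path 5: Bb → Tt ← Rr ← Hh → Mm
  Tt is a collider here and neither Tt nor any of its descendants is conditioned on, so the collider stays closed — the path is blocked at Tt.
Path 6: Bb → Tt ← Rr ← Ff ← Hh → Mm
  Tt is a collider here and neither Tt nor any of its descendants is conditioned on, so the collider stays closed — the path is blocked at Tt.
Every path is blocked, so Bb and Mm are d-separated given {Aa, Rr}.

Yes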